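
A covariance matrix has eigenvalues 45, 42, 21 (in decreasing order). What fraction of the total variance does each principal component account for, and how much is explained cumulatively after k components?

Step 1 — total variance = trace(Sigma) = Σ λ_i = 45 + 42 + 21 = 108.

Step 2 — fraction explained by component i = λ_i / Σ λ:
  PC1: 45/108 = 0.4167
  PC2: 42/108 = 0.3889
  PC3: 21/108 = 0.1944

Step 3 — cumulative fraction after k components = (λ_1 + ... + λ_k) / Σ λ:
  k = 1: 45/108 = 0.4167
  k = 2: (45 + 42)/108 = 87/108 = 0.8056
  k = 3: (45 + 42 + 21)/108 = 108/108 = 1

Summary (fraction, with percent):

explained: PC1 0.4167 (41.67%), PC2 0.3889 (38.89%), PC3 0.1944 (19.44%);  cumulative: 0.4167, 0.8056, 1


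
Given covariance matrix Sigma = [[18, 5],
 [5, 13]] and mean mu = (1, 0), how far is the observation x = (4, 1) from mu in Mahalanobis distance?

Step 1 — centre the observation: (x - mu) = (3, 1).

Step 2 — invert Sigma. det(Sigma) = 18·13 - (5)² = 209.
  Sigma^{-1} = (1/det) · [[d, -b], [-b, a]] = [[0.0622, -0.0239],
 [-0.0239, 0.0861]].

Step 3 — form the quadratic (x - mu)^T · Sigma^{-1} · (x - mu):
  Sigma^{-1} · (x - mu) = (0.1627, 0.0144).
  (x - mu)^T · [Sigma^{-1} · (x - mu)] = (3)·(0.1627) + (1)·(0.0144) = 0.5024.

Step 4 — take square root: d = √(0.5024) ≈ 0.7088.

d(x, mu) = √(0.5024) ≈ 0.7088


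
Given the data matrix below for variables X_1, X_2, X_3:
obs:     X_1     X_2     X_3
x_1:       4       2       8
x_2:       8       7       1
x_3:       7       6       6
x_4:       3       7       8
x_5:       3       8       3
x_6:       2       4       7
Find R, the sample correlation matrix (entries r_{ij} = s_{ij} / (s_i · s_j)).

Step 1 — column means:
  mean(X_1) = (4 + 8 + 7 + 3 + 3 + 2) / 6 = 27/6 = 4.5
  mean(X_2) = (2 + 7 + 6 + 7 + 8 + 4) / 6 = 34/6 = 5.6667
  mean(X_3) = (8 + 1 + 6 + 8 + 3 + 7) / 6 = 33/6 = 5.5

Step 2 — sample variances and covariances s[i,j] = (1/(n-1)) · Σ_k (x_{k,i} - mean_i) · (x_{k,j} - mean_j), with n-1 = 5:
  s[X_1,X_1] = ((-0.5)·(-0.5) + (3.5)·(3.5) + (2.5)·(2.5) + (-1.5)·(-1.5) + (-1.5)·(-1.5) + (-2.5)·(-2.5)) / 5 = 29.5/5 = 5.9
  s[X_1,X_2] = ((-0.5)·(-3.6667) + (3.5)·(1.3333) + (2.5)·(0.3333) + (-1.5)·(1.3333) + (-1.5)·(2.3333) + (-2.5)·(-1.6667)) / 5 = 6/5 = 1.2
  s[X_1,X_3] = ((-0.5)·(2.5) + (3.5)·(-4.5) + (2.5)·(0.5) + (-1.5)·(2.5) + (-1.5)·(-2.5) + (-2.5)·(1.5)) / 5 = -19.5/5 = -3.9
  s[X_2,X_2] = ((-3.6667)·(-3.6667) + (1.3333)·(1.3333) + (0.3333)·(0.3333) + (1.3333)·(1.3333) + (2.3333)·(2.3333) + (-1.6667)·(-1.6667)) / 5 = 25.3333/5 = 5.0667
  s[X_2,X_3] = ((-3.6667)·(2.5) + (1.3333)·(-4.5) + (0.3333)·(0.5) + (1.3333)·(2.5) + (2.3333)·(-2.5) + (-1.6667)·(1.5)) / 5 = -20/5 = -4
  s[X_3,X_3] = ((2.5)·(2.5) + (-4.5)·(-4.5) + (0.5)·(0.5) + (2.5)·(2.5) + (-2.5)·(-2.5) + (1.5)·(1.5)) / 5 = 41.5/5 = 8.3
  Sample standard deviations s_i = √(s[i,i]):
  s(X_1) = √(5.9) = 2.429
  s(X_2) = √(5.0667) = 2.2509
  s(X_3) = √(8.3) = 2.881

Step 3 — r_{ij} = s_{ij} / (s_i · s_j):
  r[X_1,X_1] = 1 (diagonal).
  r[X_1,X_2] = 1.2 / (2.429 · 2.2509) = 1.2 / 5.4675 = 0.2195
  r[X_1,X_3] = -3.9 / (2.429 · 2.881) = -3.9 / 6.9979 = -0.5573
  r[X_2,X_2] = 1 (diagonal).
  r[X_2,X_3] = -4 / (2.2509 · 2.881) = -4 / 6.4849 = -0.6168
  r[X_3,X_3] = 1 (diagonal).

R is symmetric with unit diagonal. Assembling:

R = [[1, 0.2195, -0.5573],
 [0.2195, 1, -0.6168],
 [-0.5573, -0.6168, 1]]


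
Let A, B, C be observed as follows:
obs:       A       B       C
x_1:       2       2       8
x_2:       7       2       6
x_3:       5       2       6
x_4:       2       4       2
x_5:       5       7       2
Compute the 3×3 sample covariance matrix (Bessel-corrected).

Step 1 — column means:
  mean(A) = (2 + 7 + 5 + 2 + 5) / 5 = 21/5 = 4.2
  mean(B) = (2 + 2 + 2 + 4 + 7) / 5 = 17/5 = 3.4
  mean(C) = (8 + 6 + 6 + 2 + 2) / 5 = 24/5 = 4.8

Step 2 — sample covariance S[i,j] = (1/(n-1)) · Σ_k (x_{k,i} - mean_i) · (x_{k,j} - mean_j), with n-1 = 4.
  S[A,A] = ((-2.2)·(-2.2) + (2.8)·(2.8) + (0.8)·(0.8) + (-2.2)·(-2.2) + (0.8)·(0.8)) / 4 = 18.8/4 = 4.7
  S[A,B] = ((-2.2)·(-1.4) + (2.8)·(-1.4) + (0.8)·(-1.4) + (-2.2)·(0.6) + (0.8)·(3.6)) / 4 = -0.4/4 = -0.1
  S[A,C] = ((-2.2)·(3.2) + (2.8)·(1.2) + (0.8)·(1.2) + (-2.2)·(-2.8) + (0.8)·(-2.8)) / 4 = 1.2/4 = 0.3
  S[B,B] = ((-1.4)·(-1.4) + (-1.4)·(-1.4) + (-1.4)·(-1.4) + (0.6)·(0.6) + (3.6)·(3.6)) / 4 = 19.2/4 = 4.8
  S[B,C] = ((-1.4)·(3.2) + (-1.4)·(1.2) + (-1.4)·(1.2) + (0.6)·(-2.8) + (3.6)·(-2.8)) / 4 = -19.6/4 = -4.9
  S[C,C] = ((3.2)·(3.2) + (1.2)·(1.2) + (1.2)·(1.2) + (-2.8)·(-2.8) + (-2.8)·(-2.8)) / 4 = 28.8/4 = 7.2

S is symmetric (S[j,i] = S[i,j]). Assembling:

S = [[4.7, -0.1, 0.3],
 [-0.1, 4.8, -4.9],
 [0.3, -4.9, 7.2]]


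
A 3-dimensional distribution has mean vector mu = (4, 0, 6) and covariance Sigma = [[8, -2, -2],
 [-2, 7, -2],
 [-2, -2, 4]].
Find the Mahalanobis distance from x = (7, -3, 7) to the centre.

Step 1 — centre the observation: (x - mu) = (3, -3, 1).

Step 2 — invert Sigma (cofactor / det for 3×3, or solve directly):
  Sigma^{-1} = [[0.1818, 0.0909, 0.1364],
 [0.0909, 0.2121, 0.1515],
 [0.1364, 0.1515, 0.3939]].

Step 3 — form the quadratic (x - mu)^T · Sigma^{-1} · (x - mu):
  Sigma^{-1} · (x - mu) = (0.4091, -0.2121, 0.3485).
  (x - mu)^T · [Sigma^{-1} · (x - mu)] = (3)·(0.4091) + (-3)·(-0.2121) + (1)·(0.3485) = 2.2121.

Step 4 — take square root: d = √(2.2121) ≈ 1.4873.

d(x, mu) = √(2.2121) ≈ 1.4873


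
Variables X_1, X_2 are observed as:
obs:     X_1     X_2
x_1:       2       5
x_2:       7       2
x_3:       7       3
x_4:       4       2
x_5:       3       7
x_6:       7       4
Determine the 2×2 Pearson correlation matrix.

Step 1 — column means:
  mean(X_1) = (2 + 7 + 7 + 4 + 3 + 7) / 6 = 30/6 = 5
  mean(X_2) = (5 + 2 + 3 + 2 + 7 + 4) / 6 = 23/6 = 3.8333

Step 2 — sample variances and covariances s[i,j] = (1/(n-1)) · Σ_k (x_{k,i} - mean_i) · (x_{k,j} - mean_j), with n-1 = 5:
  s[X_1,X_1] = ((-3)·(-3) + (2)·(2) + (2)·(2) + (-1)·(-1) + (-2)·(-2) + (2)·(2)) / 5 = 26/5 = 5.2
  s[X_1,X_2] = ((-3)·(1.1667) + (2)·(-1.8333) + (2)·(-0.8333) + (-1)·(-1.8333) + (-2)·(3.1667) + (2)·(0.1667)) / 5 = -13/5 = -2.6
  s[X_2,X_2] = ((1.1667)·(1.1667) + (-1.8333)·(-1.8333) + (-0.8333)·(-0.8333) + (-1.8333)·(-1.8333) + (3.1667)·(3.1667) + (0.1667)·(0.1667)) / 5 = 18.8333/5 = 3.7667
  Sample standard deviations s_i = √(s[i,i]):
  s(X_1) = √(5.2) = 2.2804
  s(X_2) = √(3.7667) = 1.9408

Step 3 — r_{ij} = s_{ij} / (s_i · s_j):
  r[X_1,X_1] = 1 (diagonal).
  r[X_1,X_2] = -2.6 / (2.2804 · 1.9408) = -2.6 / 4.4257 = -0.5875
  r[X_2,X_2] = 1 (diagonal).

R is symmetric with unit diagonal. Assembling:

R = [[1, -0.5875],
 [-0.5875, 1]]


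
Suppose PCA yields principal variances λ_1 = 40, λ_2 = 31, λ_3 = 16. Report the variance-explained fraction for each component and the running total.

Step 1 — total variance = trace(Sigma) = Σ λ_i = 40 + 31 + 16 = 87.

Step 2 — fraction explained by component i = λ_i / Σ λ:
  PC1: 40/87 = 0.4598
  PC2: 31/87 = 0.3563
  PC3: 16/87 = 0.1839

Step 3 — cumulative fraction after k components = (λ_1 + ... + λ_k) / Σ λ:
  k = 1: 40/87 = 0.4598
  k = 2: (40 + 31)/87 = 71/87 = 0.8161
  k = 3: (40 + 31 + 16)/87 = 87/87 = 1

Summary (fraction, with percent):

explained: PC1 0.4598 (45.98%), PC2 0.3563 (35.63%), PC3 0.1839 (18.39%);  cumulative: 0.4598, 0.8161, 1


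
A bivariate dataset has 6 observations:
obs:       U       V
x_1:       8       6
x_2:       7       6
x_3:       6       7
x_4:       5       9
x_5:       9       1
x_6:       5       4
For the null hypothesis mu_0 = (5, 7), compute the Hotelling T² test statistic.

Step 1 — sample mean vector:
  mean(U) = (8 + 7 + 6 + 5 + 9 + 5) / 6 = 40/6 = 6.6667
  mean(V) = (6 + 6 + 7 + 9 + 1 + 4) / 6 = 33/6 = 5.5
  x̄ = (6.6667, 5.5),  deviation x̄ - mu_0 = (6.6667, 5.5) - (5, 7) = (1.6667, -1.5).

Step 2 — sample covariance matrix, S[i,j] = (1/(n-1)) · Σ_k (x_{k,i} - mean_i) · (x_{k,j} - mean_j), divisor n-1 = 5:
  S[U,U] = ((1.3333)·(1.3333) + (0.3333)·(0.3333) + (-0.6667)·(-0.6667) + (-1.6667)·(-1.6667) + (2.3333)·(2.3333) + (-1.6667)·(-1.6667)) / 5 = 13.3333/5 = 2.6667
  S[U,V] = ((1.3333)·(0.5) + (0.3333)·(0.5) + (-0.6667)·(1.5) + (-1.6667)·(3.5) + (2.3333)·(-4.5) + (-1.6667)·(-1.5)) / 5 = -14/5 = -2.8
  S[V,V] = ((0.5)·(0.5) + (0.5)·(0.5) + (1.5)·(1.5) + (3.5)·(3.5) + (-4.5)·(-4.5) + (-1.5)·(-1.5)) / 5 = 37.5/5 = 7.5
  S = [[2.6667, -2.8],
 [-2.8, 7.5]].

Step 3 — invert S. det(S) = 2.6667·7.5 - (-2.8)² = 12.16.
  S^{-1} = (1/det) · [[d, -b], [-b, a]] = [[0.6168, 0.2303],
 [0.2303, 0.2193]].

Step 4 — quadratic form (x̄ - mu_0)^T · S^{-1} · (x̄ - mu_0):
  S^{-1} · (x̄ - mu_0) = (0.6826, 0.0548),
  (x̄ - mu_0)^T · [...] = (1.6667)·(0.6826) + (-1.5)·(0.0548) = 1.0554.

Step 5 — scale by n: T² = 6 · 1.0554 = 6.3322.

T² ≈ 6.3322


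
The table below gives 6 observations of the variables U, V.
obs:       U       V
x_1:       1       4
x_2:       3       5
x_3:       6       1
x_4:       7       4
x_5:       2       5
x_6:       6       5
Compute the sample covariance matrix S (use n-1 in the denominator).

Step 1 — column means:
  mean(U) = (1 + 3 + 6 + 7 + 2 + 6) / 6 = 25/6 = 4.1667
  mean(V) = (4 + 5 + 1 + 4 + 5 + 5) / 6 = 24/6 = 4

Step 2 — sample covariance S[i,j] = (1/(n-1)) · Σ_k (x_{k,i} - mean_i) · (x_{k,j} - mean_j), with n-1 = 5.
  S[U,U] = ((-3.1667)·(-3.1667) + (-1.1667)·(-1.1667) + (1.8333)·(1.8333) + (2.8333)·(2.8333) + (-2.1667)·(-2.1667) + (1.8333)·(1.8333)) / 5 = 30.8333/5 = 6.1667
  S[U,V] = ((-3.1667)·(0) + (-1.1667)·(1) + (1.8333)·(-3) + (2.8333)·(0) + (-2.1667)·(1) + (1.8333)·(1)) / 5 = -7/5 = -1.4
  S[V,V] = ((0)·(0) + (1)·(1) + (-3)·(-3) + (0)·(0) + (1)·(1) + (1)·(1)) / 5 = 12/5 = 2.4

S is symmetric (S[j,i] = S[i,j]). Assembling:

S = [[6.1667, -1.4],
 [-1.4, 2.4]]


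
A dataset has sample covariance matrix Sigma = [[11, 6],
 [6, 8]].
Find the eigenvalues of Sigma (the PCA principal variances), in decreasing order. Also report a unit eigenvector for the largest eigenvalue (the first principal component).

Step 1 — characteristic polynomial of 2×2 Sigma:
  det(Sigma - λI) = λ² - trace · λ + det = 0.
  trace = 11 + 8 = 19, det = 11·8 - (6)² = 52.
Step 2 — discriminant:
  Δ = trace² - 4·det = 361 - 208 = 153.
Step 3 — eigenvalues:
  λ = (trace ± √Δ)/2 = (19 ± 12.3693)/2,
  λ_1 = 15.6847,  λ_2 = 3.3153.

Step 4 — unit eigenvector for λ_1: solve (Sigma - λ_1 I)v = 0. First row:
  (11 - 15.6847)·v_x + (6)·v_y = 0, i.e. (-4.6847)·v_x + (6)·v_y = 0,
  so v ∝ (b, λ_1 - a) = (6, 4.6847) = u.
  ||u|| = √((6)² + (4.6847)²) = √(57.946) ≈ 7.6122,
  v_1 = u/||u|| ≈ (0.7882, 0.6154) (||v_1|| = 1).

λ_1 = 15.6847,  λ_2 = 3.3153;  v_1 ≈ (0.7882, 0.6154)


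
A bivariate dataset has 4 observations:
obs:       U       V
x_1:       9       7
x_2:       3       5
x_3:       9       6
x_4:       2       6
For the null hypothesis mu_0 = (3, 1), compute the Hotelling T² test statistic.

Step 1 — sample mean vector:
  mean(U) = (9 + 3 + 9 + 2) / 4 = 23/4 = 5.75
  mean(V) = (7 + 5 + 6 + 6) / 4 = 24/4 = 6
  x̄ = (5.75, 6),  deviation x̄ - mu_0 = (5.75, 6) - (3, 1) = (2.75, 5).

Step 2 — sample covariance matrix, S[i,j] = (1/(n-1)) · Σ_k (x_{k,i} - mean_i) · (x_{k,j} - mean_j), divisor n-1 = 3:
  S[U,U] = ((3.25)·(3.25) + (-2.75)·(-2.75) + (3.25)·(3.25) + (-3.75)·(-3.75)) / 3 = 42.75/3 = 14.25
  S[U,V] = ((3.25)·(1) + (-2.75)·(-1) + (3.25)·(0) + (-3.75)·(0)) / 3 = 6/3 = 2
  S[V,V] = ((1)·(1) + (-1)·(-1) + (0)·(0) + (0)·(0)) / 3 = 2/3 = 0.6667
  S = [[14.25, 2],
 [2, 0.6667]].

Step 3 — invert S. det(S) = 14.25·0.6667 - (2)² = 5.5.
  S^{-1} = (1/det) · [[d, -b], [-b, a]] = [[0.1212, -0.3636],
 [-0.3636, 2.5909]].

Step 4 — quadratic form (x̄ - mu_0)^T · S^{-1} · (x̄ - mu_0):
  S^{-1} · (x̄ - mu_0) = (-1.4848, 11.9545),
  (x̄ - mu_0)^T · [...] = (2.75)·(-1.4848) + (5)·(11.9545) = 55.6894.

Step 5 — scale by n: T² = 4 · 55.6894 = 222.7576.

T² ≈ 222.7576


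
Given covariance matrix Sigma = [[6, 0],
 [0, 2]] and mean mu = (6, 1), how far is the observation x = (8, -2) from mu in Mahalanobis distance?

Step 1 — centre the observation: (x - mu) = (2, -3).

Step 2 — invert Sigma. det(Sigma) = 6·2 - (0)² = 12.
  Sigma^{-1} = (1/det) · [[d, -b], [-b, a]] = [[0.1667, 0],
 [0, 0.5]].

Step 3 — form the quadratic (x - mu)^T · Sigma^{-1} · (x - mu):
  Sigma^{-1} · (x - mu) = (0.3333, -1.5).
  (x - mu)^T · [Sigma^{-1} · (x - mu)] = (2)·(0.3333) + (-3)·(-1.5) = 5.1667.

Step 4 — take square root: d = √(5.1667) ≈ 2.273.

d(x, mu) = √(5.1667) ≈ 2.273


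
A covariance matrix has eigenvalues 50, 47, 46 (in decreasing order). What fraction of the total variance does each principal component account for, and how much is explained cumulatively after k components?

Step 1 — total variance = trace(Sigma) = Σ λ_i = 50 + 47 + 46 = 143.

Step 2 — fraction explained by component i = λ_i / Σ λ:
  PC1: 50/143 = 0.3497
  PC2: 47/143 = 0.3287
  PC3: 46/143 = 0.3217

Step 3 — cumulative fraction after k components = (λ_1 + ... + λ_k) / Σ λ:
  k = 1: 50/143 = 0.3497
  k = 2: (50 + 47)/143 = 97/143 = 0.6783
  k = 3: (50 + 47 + 46)/143 = 143/143 = 1

Summary (fraction, with percent):

explained: PC1 0.3497 (34.97%), PC2 0.3287 (32.87%), PC3 0.3217 (32.17%);  cumulative: 0.3497, 0.6783, 1


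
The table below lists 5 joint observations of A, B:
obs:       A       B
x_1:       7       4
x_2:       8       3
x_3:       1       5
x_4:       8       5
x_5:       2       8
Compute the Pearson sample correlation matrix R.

Step 1 — column means:
  mean(A) = (7 + 8 + 1 + 8 + 2) / 5 = 26/5 = 5.2
  mean(B) = (4 + 3 + 5 + 5 + 8) / 5 = 25/5 = 5

Step 2 — sample variances and covariances s[i,j] = (1/(n-1)) · Σ_k (x_{k,i} - mean_i) · (x_{k,j} - mean_j), with n-1 = 4:
  s[A,A] = ((1.8)·(1.8) + (2.8)·(2.8) + (-4.2)·(-4.2) + (2.8)·(2.8) + (-3.2)·(-3.2)) / 4 = 46.8/4 = 11.7
  s[A,B] = ((1.8)·(-1) + (2.8)·(-2) + (-4.2)·(0) + (2.8)·(0) + (-3.2)·(3)) / 4 = -17/4 = -4.25
  s[B,B] = ((-1)·(-1) + (-2)·(-2) + (0)·(0) + (0)·(0) + (3)·(3)) / 4 = 14/4 = 3.5
  Sample standard deviations s_i = √(s[i,i]):
  s(A) = √(11.7) = 3.4205
  s(B) = √(3.5) = 1.8708

Step 3 — r_{ij} = s_{ij} / (s_i · s_j):
  r[A,A] = 1 (diagonal).
  r[A,B] = -4.25 / (3.4205 · 1.8708) = -4.25 / 6.3992 = -0.6641
  r[B,B] = 1 (diagonal).

R is symmetric with unit diagonal. Assembling:

R = [[1, -0.6641],
 [-0.6641, 1]]


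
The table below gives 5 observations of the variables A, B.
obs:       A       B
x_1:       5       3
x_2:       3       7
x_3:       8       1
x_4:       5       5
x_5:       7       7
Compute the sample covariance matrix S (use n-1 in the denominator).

Step 1 — column means:
  mean(A) = (5 + 3 + 8 + 5 + 7) / 5 = 28/5 = 5.6
  mean(B) = (3 + 7 + 1 + 5 + 7) / 5 = 23/5 = 4.6

Step 2 — sample covariance S[i,j] = (1/(n-1)) · Σ_k (x_{k,i} - mean_i) · (x_{k,j} - mean_j), with n-1 = 4.
  S[A,A] = ((-0.6)·(-0.6) + (-2.6)·(-2.6) + (2.4)·(2.4) + (-0.6)·(-0.6) + (1.4)·(1.4)) / 4 = 15.2/4 = 3.8
  S[A,B] = ((-0.6)·(-1.6) + (-2.6)·(2.4) + (2.4)·(-3.6) + (-0.6)·(0.4) + (1.4)·(2.4)) / 4 = -10.8/4 = -2.7
  S[B,B] = ((-1.6)·(-1.6) + (2.4)·(2.4) + (-3.6)·(-3.6) + (0.4)·(0.4) + (2.4)·(2.4)) / 4 = 27.2/4 = 6.8

S is symmetric (S[j,i] = S[i,j]). Assembling:

S = [[3.8, -2.7],
 [-2.7, 6.8]]


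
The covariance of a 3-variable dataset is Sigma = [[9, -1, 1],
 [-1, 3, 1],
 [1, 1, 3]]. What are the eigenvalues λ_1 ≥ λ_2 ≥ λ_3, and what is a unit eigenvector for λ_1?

Step 1 — characteristic polynomial p(λ) = det(λI - Sigma) = λ³ - tr·λ² + c_1·λ - det, where tr = trace, c_1 = sum of the principal 2×2 minors, det = det(Sigma):
  tr = 9 + 3 + 3 = 15,
  c_1 = (9·3 - (-1)²) + (9·3 - (1)²) + (3·3 - (1)²) = 26 + 26 + 8 = 60,
  det = 9·(3·3 - (1)²) - (-1)·((-1)·3 - (1)·(1)) + (1)·((-1)·(1) - 3·(1)) = 9·(8) - (-1)·(-4) + (1)·(-4) = 64.
  So p(λ) = λ³ - 15λ² + 60λ - 64.
Step 2 — look for an integer root (rational root theorem: any rational root is an integer divisor of 64). Testing λ = 4:
  p(4) = 64 - 240 + 240 - 64 = 0  ✓
  Dividing out (λ - 4): p(λ) = (λ - 4)(λ² - 11λ + 16).
Step 3 — remaining eigenvalues from the quadratic λ² - 11λ + 16 = 0:
  Δ = 11² - 4·16 = 121 - 64 = 57,  λ = (11 ± √57)/2 = (11 ± 7.5498)/2 ≈ 9.2749 or 1.7251.
  Sorted: λ_1 = 9.2749,  λ_2 = 4,  λ_3 = 1.7251  (check: sum = 15 = tr ✓).

Step 4 — unit eigenvector for λ_1 ≈ 9.2749: v spans the null space of (Sigma - λ_1 I), whose rows are
  r_1 = (-0.2749, -1, 1),  r_2 = (-1, -6.2749, 1),  r_3 = (1, 1, -6.2749).
  v is orthogonal to every row, so take v ∝ r_1 × r_2 = ((-1)·(1) - (1)·(-6.2749), (1)·(-1) - (-0.2749)·(1), (-0.2749)·(-6.2749) - (-1)·(-1)) ≈ (5.2749, -0.7251, 0.7251).
  Let u = (5.2749, -0.7251, 0.7251).
  ||u|| = √((5.2749)² + (-0.7251)² + (0.7251)²) = √(28.8762) ≈ 5.3737,  v_1 = u/||u|| ≈ (0.9816, -0.1349, 0.1349) (||v_1|| = 1).

λ_1 = 9.2749,  λ_2 = 4,  λ_3 = 1.7251;  v_1 ≈ (0.9816, -0.1349, 0.1349)


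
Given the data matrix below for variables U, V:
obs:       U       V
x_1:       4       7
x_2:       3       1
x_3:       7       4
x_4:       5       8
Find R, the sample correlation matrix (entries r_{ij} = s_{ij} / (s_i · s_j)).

Step 1 — column means:
  mean(U) = (4 + 3 + 7 + 5) / 4 = 19/4 = 4.75
  mean(V) = (7 + 1 + 4 + 8) / 4 = 20/4 = 5

Step 2 — sample variances and covariances s[i,j] = (1/(n-1)) · Σ_k (x_{k,i} - mean_i) · (x_{k,j} - mean_j), with n-1 = 3:
  s[U,U] = ((-0.75)·(-0.75) + (-1.75)·(-1.75) + (2.25)·(2.25) + (0.25)·(0.25)) / 3 = 8.75/3 = 2.9167
  s[U,V] = ((-0.75)·(2) + (-1.75)·(-4) + (2.25)·(-1) + (0.25)·(3)) / 3 = 4/3 = 1.3333
  s[V,V] = ((2)·(2) + (-4)·(-4) + (-1)·(-1) + (3)·(3)) / 3 = 30/3 = 10
  Sample standard deviations s_i = √(s[i,i]):
  s(U) = √(2.9167) = 1.7078
  s(V) = √(10) = 3.1623

Step 3 — r_{ij} = s_{ij} / (s_i · s_j):
  r[U,U] = 1 (diagonal).
  r[U,V] = 1.3333 / (1.7078 · 3.1623) = 1.3333 / 5.4006 = 0.2469
  r[V,V] = 1 (diagonal).

R is symmetric with unit diagonal. Assembling:

R = [[1, 0.2469],
 [0.2469, 1]]


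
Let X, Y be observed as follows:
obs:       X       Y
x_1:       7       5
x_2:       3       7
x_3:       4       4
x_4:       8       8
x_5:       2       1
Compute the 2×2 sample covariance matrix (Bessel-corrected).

Step 1 — column means:
  mean(X) = (7 + 3 + 4 + 8 + 2) / 5 = 24/5 = 4.8
  mean(Y) = (5 + 7 + 4 + 8 + 1) / 5 = 25/5 = 5

Step 2 — sample covariance S[i,j] = (1/(n-1)) · Σ_k (x_{k,i} - mean_i) · (x_{k,j} - mean_j), with n-1 = 4.
  S[X,X] = ((2.2)·(2.2) + (-1.8)·(-1.8) + (-0.8)·(-0.8) + (3.2)·(3.2) + (-2.8)·(-2.8)) / 4 = 26.8/4 = 6.7
  S[X,Y] = ((2.2)·(0) + (-1.8)·(2) + (-0.8)·(-1) + (3.2)·(3) + (-2.8)·(-4)) / 4 = 18/4 = 4.5
  S[Y,Y] = ((0)·(0) + (2)·(2) + (-1)·(-1) + (3)·(3) + (-4)·(-4)) / 4 = 30/4 = 7.5

S is symmetric (S[j,i] = S[i,j]). Assembling:

S = [[6.7, 4.5],
 [4.5, 7.5]]


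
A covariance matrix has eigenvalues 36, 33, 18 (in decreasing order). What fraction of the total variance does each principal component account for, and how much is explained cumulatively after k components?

Step 1 — total variance = trace(Sigma) = Σ λ_i = 36 + 33 + 18 = 87.

Step 2 — fraction explained by component i = λ_i / Σ λ:
  PC1: 36/87 = 0.4138
  PC2: 33/87 = 0.3793
  PC3: 18/87 = 0.2069

Step 3 — cumulative fraction after k components = (λ_1 + ... + λ_k) / Σ λ:
  k = 1: 36/87 = 0.4138
  k = 2: (36 + 33)/87 = 69/87 = 0.7931
  k = 3: (36 + 33 + 18)/87 = 87/87 = 1

Summary (fraction, with percent):

explained: PC1 0.4138 (41.38%), PC2 0.3793 (37.93%), PC3 0.2069 (20.69%);  cumulative: 0.4138, 0.7931, 1


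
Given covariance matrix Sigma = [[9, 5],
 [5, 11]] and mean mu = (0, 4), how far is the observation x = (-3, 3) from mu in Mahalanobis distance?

Step 1 — centre the observation: (x - mu) = (-3, -1).

Step 2 — invert Sigma. det(Sigma) = 9·11 - (5)² = 74.
  Sigma^{-1} = (1/det) · [[d, -b], [-b, a]] = [[0.1486, -0.0676],
 [-0.0676, 0.1216]].

Step 3 — form the quadratic (x - mu)^T · Sigma^{-1} · (x - mu):
  Sigma^{-1} · (x - mu) = (-0.3784, 0.0811).
  (x - mu)^T · [Sigma^{-1} · (x - mu)] = (-3)·(-0.3784) + (-1)·(0.0811) = 1.0541.

Step 4 — take square root: d = √(1.0541) ≈ 1.0267.

d(x, mu) = √(1.0541) ≈ 1.0267


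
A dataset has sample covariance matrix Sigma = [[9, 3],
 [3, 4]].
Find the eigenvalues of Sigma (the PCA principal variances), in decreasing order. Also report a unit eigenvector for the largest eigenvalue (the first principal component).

Step 1 — characteristic polynomial of 2×2 Sigma:
  det(Sigma - λI) = λ² - trace · λ + det = 0.
  trace = 9 + 4 = 13, det = 9·4 - (3)² = 27.
Step 2 — discriminant:
  Δ = trace² - 4·det = 169 - 108 = 61.
Step 3 — eigenvalues:
  λ = (trace ± √Δ)/2 = (13 ± 7.8102)/2,
  λ_1 = 10.4051,  λ_2 = 2.5949.

Step 4 — unit eigenvector for λ_1: solve (Sigma - λ_1 I)v = 0. First row:
  (9 - 10.4051)·v_x + (3)·v_y = 0, i.e. (-1.4051)·v_x + (3)·v_y = 0,
  so v ∝ (b, λ_1 - a) = (3, 1.4051) = u.
  ||u|| = √((3)² + (1.4051)²) = √(10.9744) ≈ 3.3128,
  v_1 = u/||u|| ≈ (0.9056, 0.4242) (||v_1|| = 1).

λ_1 = 10.4051,  λ_2 = 2.5949;  v_1 ≈ (0.9056, 0.4242)


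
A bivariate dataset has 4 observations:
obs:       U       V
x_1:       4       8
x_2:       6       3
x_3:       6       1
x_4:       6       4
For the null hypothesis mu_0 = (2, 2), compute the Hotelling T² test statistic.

Step 1 — sample mean vector:
  mean(U) = (4 + 6 + 6 + 6) / 4 = 22/4 = 5.5
  mean(V) = (8 + 3 + 1 + 4) / 4 = 16/4 = 4
  x̄ = (5.5, 4),  deviation x̄ - mu_0 = (5.5, 4) - (2, 2) = (3.5, 2).

Step 2 — sample covariance matrix, S[i,j] = (1/(n-1)) · Σ_k (x_{k,i} - mean_i) · (x_{k,j} - mean_j), divisor n-1 = 3:
  S[U,U] = ((-1.5)·(-1.5) + (0.5)·(0.5) + (0.5)·(0.5) + (0.5)·(0.5)) / 3 = 3/3 = 1
  S[U,V] = ((-1.5)·(4) + (0.5)·(-1) + (0.5)·(-3) + (0.5)·(0)) / 3 = -8/3 = -2.6667
  S[V,V] = ((4)·(4) + (-1)·(-1) + (-3)·(-3) + (0)·(0)) / 3 = 26/3 = 8.6667
  S = [[1, -2.6667],
 [-2.6667, 8.6667]].

Step 3 — invert S. det(S) = 1·8.6667 - (-2.6667)² = 1.5556.
  S^{-1} = (1/det) · [[d, -b], [-b, a]] = [[5.5714, 1.7143],
 [1.7143, 0.6429]].

Step 4 — quadratic form (x̄ - mu_0)^T · S^{-1} · (x̄ - mu_0):
  S^{-1} · (x̄ - mu_0) = (22.9286, 7.2857),
  (x̄ - mu_0)^T · [...] = (3.5)·(22.9286) + (2)·(7.2857) = 94.8214.

Step 5 — scale by n: T² = 4 · 94.8214 = 379.2857.

T² ≈ 379.2857


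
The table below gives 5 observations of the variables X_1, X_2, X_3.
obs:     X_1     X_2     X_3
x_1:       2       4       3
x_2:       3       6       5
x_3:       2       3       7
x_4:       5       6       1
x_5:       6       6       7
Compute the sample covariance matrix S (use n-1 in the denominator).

Step 1 — column means:
  mean(X_1) = (2 + 3 + 2 + 5 + 6) / 5 = 18/5 = 3.6
  mean(X_2) = (4 + 6 + 3 + 6 + 6) / 5 = 25/5 = 5
  mean(X_3) = (3 + 5 + 7 + 1 + 7) / 5 = 23/5 = 4.6

Step 2 — sample covariance S[i,j] = (1/(n-1)) · Σ_k (x_{k,i} - mean_i) · (x_{k,j} - mean_j), with n-1 = 4.
  S[X_1,X_1] = ((-1.6)·(-1.6) + (-0.6)·(-0.6) + (-1.6)·(-1.6) + (1.4)·(1.4) + (2.4)·(2.4)) / 4 = 13.2/4 = 3.3
  S[X_1,X_2] = ((-1.6)·(-1) + (-0.6)·(1) + (-1.6)·(-2) + (1.4)·(1) + (2.4)·(1)) / 4 = 8/4 = 2
  S[X_1,X_3] = ((-1.6)·(-1.6) + (-0.6)·(0.4) + (-1.6)·(2.4) + (1.4)·(-3.6) + (2.4)·(2.4)) / 4 = -0.8/4 = -0.2
  S[X_2,X_2] = ((-1)·(-1) + (1)·(1) + (-2)·(-2) + (1)·(1) + (1)·(1)) / 4 = 8/4 = 2
  S[X_2,X_3] = ((-1)·(-1.6) + (1)·(0.4) + (-2)·(2.4) + (1)·(-3.6) + (1)·(2.4)) / 4 = -4/4 = -1
  S[X_3,X_3] = ((-1.6)·(-1.6) + (0.4)·(0.4) + (2.4)·(2.4) + (-3.6)·(-3.6) + (2.4)·(2.4)) / 4 = 27.2/4 = 6.8

S is symmetric (S[j,i] = S[i,j]). Assembling:

S = [[3.3, 2, -0.2],
 [2, 2, -1],
 [-0.2, -1, 6.8]]


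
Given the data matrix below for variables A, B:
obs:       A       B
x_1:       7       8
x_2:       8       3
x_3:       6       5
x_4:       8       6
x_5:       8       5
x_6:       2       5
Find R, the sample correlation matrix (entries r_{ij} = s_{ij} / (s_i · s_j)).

Step 1 — column means:
  mean(A) = (7 + 8 + 6 + 8 + 8 + 2) / 6 = 39/6 = 6.5
  mean(B) = (8 + 3 + 5 + 6 + 5 + 5) / 6 = 32/6 = 5.3333

Step 2 — sample variances and covariances s[i,j] = (1/(n-1)) · Σ_k (x_{k,i} - mean_i) · (x_{k,j} - mean_j), with n-1 = 5:
  s[A,A] = ((0.5)·(0.5) + (1.5)·(1.5) + (-0.5)·(-0.5) + (1.5)·(1.5) + (1.5)·(1.5) + (-4.5)·(-4.5)) / 5 = 27.5/5 = 5.5
  s[A,B] = ((0.5)·(2.6667) + (1.5)·(-2.3333) + (-0.5)·(-0.3333) + (1.5)·(0.6667) + (1.5)·(-0.3333) + (-4.5)·(-0.3333)) / 5 = 0/5 = 0
  s[B,B] = ((2.6667)·(2.6667) + (-2.3333)·(-2.3333) + (-0.3333)·(-0.3333) + (0.6667)·(0.6667) + (-0.3333)·(-0.3333) + (-0.3333)·(-0.3333)) / 5 = 13.3333/5 = 2.6667
  Sample standard deviations s_i = √(s[i,i]):
  s(A) = √(5.5) = 2.3452
  s(B) = √(2.6667) = 1.633

Step 3 — r_{ij} = s_{ij} / (s_i · s_j):
  r[A,A] = 1 (diagonal).
  r[A,B] = 0 / (2.3452 · 1.633) = 0 / 3.8297 = 0
  r[B,B] = 1 (diagonal).

R is symmetric with unit diagonal. Assembling:

R = [[1, 0],
 [0, 1]]


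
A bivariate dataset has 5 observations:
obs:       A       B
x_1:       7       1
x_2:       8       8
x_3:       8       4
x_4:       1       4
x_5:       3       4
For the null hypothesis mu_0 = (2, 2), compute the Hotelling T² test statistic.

Step 1 — sample mean vector:
  mean(A) = (7 + 8 + 8 + 1 + 3) / 5 = 27/5 = 5.4
  mean(B) = (1 + 8 + 4 + 4 + 4) / 5 = 21/5 = 4.2
  x̄ = (5.4, 4.2),  deviation x̄ - mu_0 = (5.4, 4.2) - (2, 2) = (3.4, 2.2).

Step 2 — sample covariance matrix, S[i,j] = (1/(n-1)) · Σ_k (x_{k,i} - mean_i) · (x_{k,j} - mean_j), divisor n-1 = 4:
  S[A,A] = ((1.6)·(1.6) + (2.6)·(2.6) + (2.6)·(2.6) + (-4.4)·(-4.4) + (-2.4)·(-2.4)) / 4 = 41.2/4 = 10.3
  S[A,B] = ((1.6)·(-3.2) + (2.6)·(3.8) + (2.6)·(-0.2) + (-4.4)·(-0.2) + (-2.4)·(-0.2)) / 4 = 5.6/4 = 1.4
  S[B,B] = ((-3.2)·(-3.2) + (3.8)·(3.8) + (-0.2)·(-0.2) + (-0.2)·(-0.2) + (-0.2)·(-0.2)) / 4 = 24.8/4 = 6.2
  S = [[10.3, 1.4],
 [1.4, 6.2]].

Step 3 — invert S. det(S) = 10.3·6.2 - (1.4)² = 61.9.
  S^{-1} = (1/det) · [[d, -b], [-b, a]] = [[0.1002, -0.0226],
 [-0.0226, 0.1664]].

Step 4 — quadratic form (x̄ - mu_0)^T · S^{-1} · (x̄ - mu_0):
  S^{-1} · (x̄ - mu_0) = (0.2908, 0.2892),
  (x̄ - mu_0)^T · [...] = (3.4)·(0.2908) + (2.2)·(0.2892) = 1.6249.

Step 5 — scale by n: T² = 5 · 1.6249 = 8.1244.

T² ≈ 8.1244


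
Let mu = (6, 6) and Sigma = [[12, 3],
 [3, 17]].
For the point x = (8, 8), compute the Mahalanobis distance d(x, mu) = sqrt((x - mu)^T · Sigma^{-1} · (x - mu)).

Step 1 — centre the observation: (x - mu) = (2, 2).

Step 2 — invert Sigma. det(Sigma) = 12·17 - (3)² = 195.
  Sigma^{-1} = (1/det) · [[d, -b], [-b, a]] = [[0.0872, -0.0154],
 [-0.0154, 0.0615]].

Step 3 — form the quadratic (x - mu)^T · Sigma^{-1} · (x - mu):
  Sigma^{-1} · (x - mu) = (0.1436, 0.0923).
  (x - mu)^T · [Sigma^{-1} · (x - mu)] = (2)·(0.1436) + (2)·(0.0923) = 0.4718.

Step 4 — take square root: d = √(0.4718) ≈ 0.6869.

d(x, mu) = √(0.4718) ≈ 0.6869


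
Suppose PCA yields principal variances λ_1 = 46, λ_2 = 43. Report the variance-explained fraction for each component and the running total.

Step 1 — total variance = trace(Sigma) = Σ λ_i = 46 + 43 = 89.

Step 2 — fraction explained by component i = λ_i / Σ λ:
  PC1: 46/89 = 0.5169
  PC2: 43/89 = 0.4831

Step 3 — cumulative fraction after k components = (λ_1 + ... + λ_k) / Σ λ:
  k = 1: 46/89 = 0.5169
  k = 2: (46 + 43)/89 = 89/89 = 1

Summary (fraction, with percent):

explained: PC1 0.5169 (51.69%), PC2 0.4831 (48.31%);  cumulative: 0.5169, 1


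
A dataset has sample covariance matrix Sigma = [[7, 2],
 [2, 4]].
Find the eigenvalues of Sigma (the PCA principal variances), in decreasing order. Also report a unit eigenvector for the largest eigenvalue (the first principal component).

Step 1 — characteristic polynomial of 2×2 Sigma:
  det(Sigma - λI) = λ² - trace · λ + det = 0.
  trace = 7 + 4 = 11, det = 7·4 - (2)² = 24.
Step 2 — discriminant:
  Δ = trace² - 4·det = 121 - 96 = 25.
Step 3 — eigenvalues:
  λ = (trace ± √Δ)/2 = (11 ± 5)/2,
  λ_1 = 8,  λ_2 = 3.

Step 4 — unit eigenvector for λ_1: solve (Sigma - λ_1 I)v = 0. First row:
  (7 - 8)·v_x + (2)·v_y = 0, i.e. (-1)·v_x + (2)·v_y = 0,
  so v ∝ (b, λ_1 - a) = (2, 1) = u.
  ||u|| = √((2)² + (1)²) = √(5) ≈ 2.2361,
  v_1 = u/||u|| ≈ (0.8944, 0.4472) (||v_1|| = 1).

λ_1 = 8,  λ_2 = 3;  v_1 ≈ (0.8944, 0.4472)


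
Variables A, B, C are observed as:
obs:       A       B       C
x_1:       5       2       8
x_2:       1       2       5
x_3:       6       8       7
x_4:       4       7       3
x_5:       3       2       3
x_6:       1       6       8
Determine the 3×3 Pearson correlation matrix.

Step 1 — column means:
  mean(A) = (5 + 1 + 6 + 4 + 3 + 1) / 6 = 20/6 = 3.3333
  mean(B) = (2 + 2 + 8 + 7 + 2 + 6) / 6 = 27/6 = 4.5
  mean(C) = (8 + 5 + 7 + 3 + 3 + 8) / 6 = 34/6 = 5.6667

Step 2 — sample variances and covariances s[i,j] = (1/(n-1)) · Σ_k (x_{k,i} - mean_i) · (x_{k,j} - mean_j), with n-1 = 5:
  s[A,A] = ((1.6667)·(1.6667) + (-2.3333)·(-2.3333) + (2.6667)·(2.6667) + (0.6667)·(0.6667) + (-0.3333)·(-0.3333) + (-2.3333)·(-2.3333)) / 5 = 21.3333/5 = 4.2667
  s[A,B] = ((1.6667)·(-2.5) + (-2.3333)·(-2.5) + (2.6667)·(3.5) + (0.6667)·(2.5) + (-0.3333)·(-2.5) + (-2.3333)·(1.5)) / 5 = 10/5 = 2
  s[A,C] = ((1.6667)·(2.3333) + (-2.3333)·(-0.6667) + (2.6667)·(1.3333) + (0.6667)·(-2.6667) + (-0.3333)·(-2.6667) + (-2.3333)·(2.3333)) / 5 = 2.6667/5 = 0.5333
  s[B,B] = ((-2.5)·(-2.5) + (-2.5)·(-2.5) + (3.5)·(3.5) + (2.5)·(2.5) + (-2.5)·(-2.5) + (1.5)·(1.5)) / 5 = 39.5/5 = 7.9
  s[B,C] = ((-2.5)·(2.3333) + (-2.5)·(-0.6667) + (3.5)·(1.3333) + (2.5)·(-2.6667) + (-2.5)·(-2.6667) + (1.5)·(2.3333)) / 5 = 4/5 = 0.8
  s[C,C] = ((2.3333)·(2.3333) + (-0.6667)·(-0.6667) + (1.3333)·(1.3333) + (-2.6667)·(-2.6667) + (-2.6667)·(-2.6667) + (2.3333)·(2.3333)) / 5 = 27.3333/5 = 5.4667
  Sample standard deviations s_i = √(s[i,i]):
  s(A) = √(4.2667) = 2.0656
  s(B) = √(7.9) = 2.8107
  s(C) = √(5.4667) = 2.3381

Step 3 — r_{ij} = s_{ij} / (s_i · s_j):
  r[A,A] = 1 (diagonal).
  r[A,B] = 2 / (2.0656 · 2.8107) = 2 / 5.8057 = 0.3445
  r[A,C] = 0.5333 / (2.0656 · 2.3381) = 0.5333 / 4.8295 = 0.1104
  r[B,B] = 1 (diagonal).
  r[B,C] = 0.8 / (2.8107 · 2.3381) = 0.8 / 6.5717 = 0.1217
  r[C,C] = 1 (diagonal).

R is symmetric with unit diagonal. Assembling:

R = [[1, 0.3445, 0.1104],
 [0.3445, 1, 0.1217],
 [0.1104, 0.1217, 1]]


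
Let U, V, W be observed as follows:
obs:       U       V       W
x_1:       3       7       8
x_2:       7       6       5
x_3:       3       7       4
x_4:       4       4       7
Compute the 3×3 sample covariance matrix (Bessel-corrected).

Step 1 — column means:
  mean(U) = (3 + 7 + 3 + 4) / 4 = 17/4 = 4.25
  mean(V) = (7 + 6 + 7 + 4) / 4 = 24/4 = 6
  mean(W) = (8 + 5 + 4 + 7) / 4 = 24/4 = 6

Step 2 — sample covariance S[i,j] = (1/(n-1)) · Σ_k (x_{k,i} - mean_i) · (x_{k,j} - mean_j), with n-1 = 3.
  S[U,U] = ((-1.25)·(-1.25) + (2.75)·(2.75) + (-1.25)·(-1.25) + (-0.25)·(-0.25)) / 3 = 10.75/3 = 3.5833
  S[U,V] = ((-1.25)·(1) + (2.75)·(0) + (-1.25)·(1) + (-0.25)·(-2)) / 3 = -2/3 = -0.6667
  S[U,W] = ((-1.25)·(2) + (2.75)·(-1) + (-1.25)·(-2) + (-0.25)·(1)) / 3 = -3/3 = -1
  S[V,V] = ((1)·(1) + (0)·(0) + (1)·(1) + (-2)·(-2)) / 3 = 6/3 = 2
  S[V,W] = ((1)·(2) + (0)·(-1) + (1)·(-2) + (-2)·(1)) / 3 = -2/3 = -0.6667
  S[W,W] = ((2)·(2) + (-1)·(-1) + (-2)·(-2) + (1)·(1)) / 3 = 10/3 = 3.3333

S is symmetric (S[j,i] = S[i,j]). Assembling:

S = [[3.5833, -0.6667, -1],
 [-0.6667, 2, -0.6667],
 [-1, -0.6667, 3.3333]]


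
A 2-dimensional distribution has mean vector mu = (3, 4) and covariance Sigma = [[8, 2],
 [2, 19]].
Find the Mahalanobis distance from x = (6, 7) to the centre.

Step 1 — centre the observation: (x - mu) = (3, 3).

Step 2 — invert Sigma. det(Sigma) = 8·19 - (2)² = 148.
  Sigma^{-1} = (1/det) · [[d, -b], [-b, a]] = [[0.1284, -0.0135],
 [-0.0135, 0.0541]].

Step 3 — form the quadratic (x - mu)^T · Sigma^{-1} · (x - mu):
  Sigma^{-1} · (x - mu) = (0.3446, 0.1216).
  (x - mu)^T · [Sigma^{-1} · (x - mu)] = (3)·(0.3446) + (3)·(0.1216) = 1.3986.

Step 4 — take square root: d = √(1.3986) ≈ 1.1826.

d(x, mu) = √(1.3986) ≈ 1.1826


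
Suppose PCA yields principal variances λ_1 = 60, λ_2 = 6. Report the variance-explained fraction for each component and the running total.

Step 1 — total variance = trace(Sigma) = Σ λ_i = 60 + 6 = 66.

Step 2 — fraction explained by component i = λ_i / Σ λ:
  PC1: 60/66 = 0.9091
  PC2: 6/66 = 0.0909

Step 3 — cumulative fraction after k components = (λ_1 + ... + λ_k) / Σ λ:
  k = 1: 60/66 = 0.9091
  k = 2: (60 + 6)/66 = 66/66 = 1

Summary (fraction, with percent):

explained: PC1 0.9091 (90.91%), PC2 0.0909 (9.09%);  cumulative: 0.9091, 1


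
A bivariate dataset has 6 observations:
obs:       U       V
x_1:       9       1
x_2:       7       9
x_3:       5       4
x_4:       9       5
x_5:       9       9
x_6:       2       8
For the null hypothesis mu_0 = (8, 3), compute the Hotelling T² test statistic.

Step 1 — sample mean vector:
  mean(U) = (9 + 7 + 5 + 9 + 9 + 2) / 6 = 41/6 = 6.8333
  mean(V) = (1 + 9 + 4 + 5 + 9 + 8) / 6 = 36/6 = 6
  x̄ = (6.8333, 6),  deviation x̄ - mu_0 = (6.8333, 6) - (8, 3) = (-1.1667, 3).

Step 2 — sample covariance matrix, S[i,j] = (1/(n-1)) · Σ_k (x_{k,i} - mean_i) · (x_{k,j} - mean_j), divisor n-1 = 5:
  S[U,U] = ((2.1667)·(2.1667) + (0.1667)·(0.1667) + (-1.8333)·(-1.8333) + (2.1667)·(2.1667) + (2.1667)·(2.1667) + (-4.8333)·(-4.8333)) / 5 = 40.8333/5 = 8.1667
  S[U,V] = ((2.1667)·(-5) + (0.1667)·(3) + (-1.8333)·(-2) + (2.1667)·(-1) + (2.1667)·(3) + (-4.8333)·(2)) / 5 = -12/5 = -2.4
  S[V,V] = ((-5)·(-5) + (3)·(3) + (-2)·(-2) + (-1)·(-1) + (3)·(3) + (2)·(2)) / 5 = 52/5 = 10.4
  S = [[8.1667, -2.4],
 [-2.4, 10.4]].

Step 3 — invert S. det(S) = 8.1667·10.4 - (-2.4)² = 79.1733.
  S^{-1} = (1/det) · [[d, -b], [-b, a]] = [[0.1314, 0.0303],
 [0.0303, 0.1031]].

Step 4 — quadratic form (x̄ - mu_0)^T · S^{-1} · (x̄ - mu_0):
  S^{-1} · (x̄ - mu_0) = (-0.0623, 0.2741),
  (x̄ - mu_0)^T · [...] = (-1.1667)·(-0.0623) + (3)·(0.2741) = 0.8949.

Step 5 — scale by n: T² = 6 · 0.8949 = 5.3697.

T² ≈ 5.3697


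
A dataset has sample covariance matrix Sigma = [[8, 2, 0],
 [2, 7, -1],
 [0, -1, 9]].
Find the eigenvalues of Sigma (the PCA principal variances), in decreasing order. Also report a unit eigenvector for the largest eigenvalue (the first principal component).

Step 1 — characteristic polynomial p(λ) = det(λI - Sigma) = λ³ - tr·λ² + c_1·λ - det, where tr = trace, c_1 = sum of the principal 2×2 minors, det = det(Sigma):
  tr = 8 + 7 + 9 = 24,
  c_1 = (8·7 - (2)²) + (8·9 - (0)²) + (7·9 - (-1)²) = 52 + 72 + 62 = 186,
  det = 8·(7·9 - (-1)²) - (2)·((2)·9 - (-1)·(0)) + (0)·((2)·(-1) - 7·(0)) = 8·(62) - (2)·(18) + (0)·(-2) = 460.
  So p(λ) = λ³ - 24λ² + 186λ - 460.
Step 2 — look for an integer root (rational root theorem: any rational root is an integer divisor of 460). Testing λ = 10:
  p(10) = 1000 - 2400 + 1860 - 460 = 0  ✓
  Dividing out (λ - 10): p(λ) = (λ - 10)(λ² - 14λ + 46).
Step 3 — remaining eigenvalues from the quadratic λ² - 14λ + 46 = 0:
  Δ = 14² - 4·46 = 196 - 184 = 12,  λ = (14 ± √12)/2 = (14 ± 3.4641)/2 ≈ 8.7321 or 5.2679.
  Sorted: λ_1 = 10,  λ_2 = 8.7321,  λ_3 = 5.2679  (check: sum = 24 = tr ✓).

Step 4 — unit eigenvector for λ_1 = 10: v spans the null space of (Sigma - λ_1 I), whose rows are
  r_1 = (-2, 2, 0),  r_2 = (2, -3, -1),  r_3 = (0, -1, -1).
  v is orthogonal to every row, so take v ∝ r_1 × r_2 = ((2)·(-1) - (0)·(-3), (0)·(2) - (-2)·(-1), (-2)·(-3) - (2)·(2)) = (-2, -2, 2).
  Rescale (divide by 2; multiply by -1 so the first nonzero entry is positive): u = (1, 1, -1).
  ||u|| = √((1)² + (1)² + (-1)²) = √(3) ≈ 1.7321,  v_1 = u/||u|| ≈ (0.5774, 0.5774, -0.5774) (||v_1|| = 1).

λ_1 = 10,  λ_2 = 8.7321,  λ_3 = 5.2679;  v_1 ≈ (0.5774, 0.5774, -0.5774)


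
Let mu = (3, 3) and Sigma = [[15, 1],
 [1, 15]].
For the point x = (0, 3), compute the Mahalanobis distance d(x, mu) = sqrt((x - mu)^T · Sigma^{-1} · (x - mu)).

Step 1 — centre the observation: (x - mu) = (-3, 0).

Step 2 — invert Sigma. det(Sigma) = 15·15 - (1)² = 224.
  Sigma^{-1} = (1/det) · [[d, -b], [-b, a]] = [[0.067, -0.0045],
 [-0.0045, 0.067]].

Step 3 — form the quadratic (x - mu)^T · Sigma^{-1} · (x - mu):
  Sigma^{-1} · (x - mu) = (-0.2009, 0.0134).
  (x - mu)^T · [Sigma^{-1} · (x - mu)] = (-3)·(-0.2009) + (0)·(0.0134) = 0.6027.

Step 4 — take square root: d = √(0.6027) ≈ 0.7763.

d(x, mu) = √(0.6027) ≈ 0.7763


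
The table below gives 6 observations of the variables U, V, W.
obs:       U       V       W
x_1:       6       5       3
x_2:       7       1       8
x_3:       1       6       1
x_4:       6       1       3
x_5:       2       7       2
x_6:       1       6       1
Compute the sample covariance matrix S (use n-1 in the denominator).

Step 1 — column means:
  mean(U) = (6 + 7 + 1 + 6 + 2 + 1) / 6 = 23/6 = 3.8333
  mean(V) = (5 + 1 + 6 + 1 + 7 + 6) / 6 = 26/6 = 4.3333
  mean(W) = (3 + 8 + 1 + 3 + 2 + 1) / 6 = 18/6 = 3

Step 2 — sample covariance S[i,j] = (1/(n-1)) · Σ_k (x_{k,i} - mean_i) · (x_{k,j} - mean_j), with n-1 = 5.
  S[U,U] = ((2.1667)·(2.1667) + (3.1667)·(3.1667) + (-2.8333)·(-2.8333) + (2.1667)·(2.1667) + (-1.8333)·(-1.8333) + (-2.8333)·(-2.8333)) / 5 = 38.8333/5 = 7.7667
  S[U,V] = ((2.1667)·(0.6667) + (3.1667)·(-3.3333) + (-2.8333)·(1.6667) + (2.1667)·(-3.3333) + (-1.8333)·(2.6667) + (-2.8333)·(1.6667)) / 5 = -30.6667/5 = -6.1333
  S[U,W] = ((2.1667)·(0) + (3.1667)·(5) + (-2.8333)·(-2) + (2.1667)·(0) + (-1.8333)·(-1) + (-2.8333)·(-2)) / 5 = 29/5 = 5.8
  S[V,V] = ((0.6667)·(0.6667) + (-3.3333)·(-3.3333) + (1.6667)·(1.6667) + (-3.3333)·(-3.3333) + (2.6667)·(2.6667) + (1.6667)·(1.6667)) / 5 = 35.3333/5 = 7.0667
  S[V,W] = ((0.6667)·(0) + (-3.3333)·(5) + (1.6667)·(-2) + (-3.3333)·(0) + (2.6667)·(-1) + (1.6667)·(-2)) / 5 = -26/5 = -5.2
  S[W,W] = ((0)·(0) + (5)·(5) + (-2)·(-2) + (0)·(0) + (-1)·(-1) + (-2)·(-2)) / 5 = 34/5 = 6.8

S is symmetric (S[j,i] = S[i,j]). Assembling:

S = [[7.7667, -6.1333, 5.8],
 [-6.1333, 7.0667, -5.2],
 [5.8, -5.2, 6.8]]


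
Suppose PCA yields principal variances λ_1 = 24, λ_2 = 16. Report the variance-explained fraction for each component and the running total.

Step 1 — total variance = trace(Sigma) = Σ λ_i = 24 + 16 = 40.

Step 2 — fraction explained by component i = λ_i / Σ λ:
  PC1: 24/40 = 0.6
  PC2: 16/40 = 0.4

Step 3 — cumulative fraction after k components = (λ_1 + ... + λ_k) / Σ λ:
  k = 1: 24/40 = 0.6
  k = 2: (24 + 16)/40 = 40/40 = 1

Summary (fraction, with percent):

explained: PC1 0.6 (60%), PC2 0.4 (40%);  cumulative: 0.6, 1


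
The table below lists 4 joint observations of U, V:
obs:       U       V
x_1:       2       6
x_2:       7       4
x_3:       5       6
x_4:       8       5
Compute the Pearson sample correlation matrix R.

Step 1 — column means:
  mean(U) = (2 + 7 + 5 + 8) / 4 = 22/4 = 5.5
  mean(V) = (6 + 4 + 6 + 5) / 4 = 21/4 = 5.25

Step 2 — sample variances and covariances s[i,j] = (1/(n-1)) · Σ_k (x_{k,i} - mean_i) · (x_{k,j} - mean_j), with n-1 = 3:
  s[U,U] = ((-3.5)·(-3.5) + (1.5)·(1.5) + (-0.5)·(-0.5) + (2.5)·(2.5)) / 3 = 21/3 = 7
  s[U,V] = ((-3.5)·(0.75) + (1.5)·(-1.25) + (-0.5)·(0.75) + (2.5)·(-0.25)) / 3 = -5.5/3 = -1.8333
  s[V,V] = ((0.75)·(0.75) + (-1.25)·(-1.25) + (0.75)·(0.75) + (-0.25)·(-0.25)) / 3 = 2.75/3 = 0.9167
  Sample standard deviations s_i = √(s[i,i]):
  s(U) = √(7) = 2.6458
  s(V) = √(0.9167) = 0.9574

Step 3 — r_{ij} = s_{ij} / (s_i · s_j):
  r[U,U] = 1 (diagonal).
  r[U,V] = -1.8333 / (2.6458 · 0.9574) = -1.8333 / 2.5331 = -0.7237
  r[V,V] = 1 (diagonal).

R is symmetric with unit diagonal. Assembling:

R = [[1, -0.7237],
 [-0.7237, 1]]
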